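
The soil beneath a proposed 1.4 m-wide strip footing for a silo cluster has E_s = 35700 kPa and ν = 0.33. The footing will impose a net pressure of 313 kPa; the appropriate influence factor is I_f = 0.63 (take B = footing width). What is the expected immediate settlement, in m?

Immediate (elastic) settlement: S_e = q·B·(1−ν²)/E_s · I_f.
S_e = 313 × 1.4 × (1 − 0.33²) / 35700 × 0.63
    = 313 × 1.4 × 0.8911 / 35700 × 0.63
    = 0.006891 m

S_e ≈ 0.00689 m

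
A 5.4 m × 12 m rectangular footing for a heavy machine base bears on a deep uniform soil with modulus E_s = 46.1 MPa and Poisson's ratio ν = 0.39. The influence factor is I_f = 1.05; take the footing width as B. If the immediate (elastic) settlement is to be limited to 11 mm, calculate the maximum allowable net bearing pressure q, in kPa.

E_s = 46.1 MPa = 46100 kPa.
S_e = q·B·(1−ν²)/E_s · I_f  ⇒  q = S_e·E_s / (B·(1−ν²)·I_f).
q = 0.011 × 46100 / (5.4 × 0.8479 × 1.05) = 105.5 kPa

q ≈ 105 kPa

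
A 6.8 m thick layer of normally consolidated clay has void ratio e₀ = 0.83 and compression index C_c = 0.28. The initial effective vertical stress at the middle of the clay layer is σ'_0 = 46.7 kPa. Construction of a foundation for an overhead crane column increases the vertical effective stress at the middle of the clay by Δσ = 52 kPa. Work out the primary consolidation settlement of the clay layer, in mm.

Final effective stress: σ'_f = σ'_0 + Δσ = 46.7 + 52 = 98.7 kPa.
Normally consolidated clay, so the full stress increment lies on the virgin compression line:
S_c = C_c·H/(1+e₀)·log₁₀(σ'_f/σ'_0) = 0.28×6.8/(1+0.83)×log₁₀(98.7/46.7)
    = 1.0404 × 0.325 = 0.3381 m

S_c ≈ 338 mm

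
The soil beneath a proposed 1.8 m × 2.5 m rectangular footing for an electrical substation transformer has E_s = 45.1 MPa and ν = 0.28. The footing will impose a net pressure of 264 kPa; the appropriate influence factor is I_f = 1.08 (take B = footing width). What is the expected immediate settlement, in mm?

Immediate (elastic) settlement: S_e = q·B·(1−ν²)/E_s · I_f.
E_s = 45.1 MPa = 45100 kPa.
S_e = 264 × 1.8 × (1 − 0.28²) / 45100 × 1.08
    = 264 × 1.8 × 0.9216 / 45100 × 1.08
    = 0.01049 m = 10.49 mm

S_e ≈ 10.5 mm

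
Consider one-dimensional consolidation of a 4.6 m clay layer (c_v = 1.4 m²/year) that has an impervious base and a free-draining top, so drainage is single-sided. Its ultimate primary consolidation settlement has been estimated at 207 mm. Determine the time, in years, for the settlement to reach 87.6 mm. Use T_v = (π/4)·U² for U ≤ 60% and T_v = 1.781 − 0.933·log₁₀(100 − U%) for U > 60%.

Drainage path length: H_d = H = 4.6 m (single drainage).
U = S(t)/S_ult = 87.6/207 = 0.4232.
U ≤ 60%: T_v = (π/4)·U² = (π/4)×0.42319² = 0.14066.
t = T_v·H_d²/c_v = 0.14066×4.6²/1.4 = 2.126 years.

t ≈ 2.13 years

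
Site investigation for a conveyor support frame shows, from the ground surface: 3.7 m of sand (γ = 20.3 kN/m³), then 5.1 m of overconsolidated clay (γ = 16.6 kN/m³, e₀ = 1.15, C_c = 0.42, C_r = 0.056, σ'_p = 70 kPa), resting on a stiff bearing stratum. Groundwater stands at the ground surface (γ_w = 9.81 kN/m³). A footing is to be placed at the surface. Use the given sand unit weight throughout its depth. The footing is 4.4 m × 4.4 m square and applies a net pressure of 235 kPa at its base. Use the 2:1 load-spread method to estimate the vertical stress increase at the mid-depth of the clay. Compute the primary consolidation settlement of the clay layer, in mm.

S_c ≈ 150 mm

Mid-depth of clay below the ground surface: z = 3.7 + 5.1/2 = 6.25 m.
Total vertical stress at mid-clay: σ_v = 20.3×3.7 + 16.6×2.55 = 117.44 kPa.
Pore pressure: u = 9.81×(6.25 − 0) = 61.312 kPa.
Initial effective stress: σ'_0 = σ_v − u = 117.44 − 61.312 = 56.128 kPa.
Stress increase at mid-clay by the 2:1 spreading method:
Δσ = qBL/((B+z)(L+z)) = 235×4.4×4.4/((4.4+6.25)(4.4+6.25)) = 40.112 kPa
Final effective stress: σ'_f = 56.128 + 40.112 = 96.24 kPa.
σ'_f = 96.24 > σ'_p = 70 kPa, so the stress path crosses the preconsolidation pressure — recompression up to σ'_p, then virgin compression beyond:
S_c = H/(1+e₀)·[C_r·log₁₀(σ'_p/σ'_0) + C_c·log₁₀(σ'_f/σ'_p)]
    = 5.1/2.15 × [0.056×log₁₀(70/56.128) + 0.42×log₁₀(96.24/70)]
    = 2.3721 × [0.0053714 + 0.058068] = 0.1505 m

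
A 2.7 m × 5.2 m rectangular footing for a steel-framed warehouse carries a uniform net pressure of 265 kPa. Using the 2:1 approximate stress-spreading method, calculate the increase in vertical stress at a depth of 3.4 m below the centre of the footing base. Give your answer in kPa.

Δσ_z ≈ 70.9 kPa

By the 2:1 method the load spreads at 1 horizontal : 2 vertical, so at depth z the loaded area has grown by z in each plan dimension:
Δσ = qBL/((B+z)(L+z)) = 265×2.7×5.2/((2.7+3.4)(5.2+3.4)) = 70.923 kPa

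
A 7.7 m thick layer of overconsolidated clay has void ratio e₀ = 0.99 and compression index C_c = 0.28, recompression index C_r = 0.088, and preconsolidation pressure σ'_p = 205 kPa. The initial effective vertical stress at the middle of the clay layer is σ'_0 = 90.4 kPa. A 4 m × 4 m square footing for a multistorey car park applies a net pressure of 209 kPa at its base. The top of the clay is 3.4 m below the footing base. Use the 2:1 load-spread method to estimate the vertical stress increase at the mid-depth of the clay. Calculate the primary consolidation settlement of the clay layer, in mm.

S_c ≈ 37.9 mm

Mid-depth of clay below the footing base: z = 3.4 + 7.7/2 = 7.25 m.
Stress increase at mid-clay by the 2:1 spreading method:
Δσ = qBL/((B+z)(L+z)) = 209×4×4/((4+7.25)(4+7.25)) = 26.422 kPa
Final effective stress: σ'_f = 90.4 + 26.422 = 116.82 kPa.
σ'_f = 116.82 ≤ σ'_p = 205 kPa, so the clay remains overconsolidated and only the recompression index applies:
S_c = C_r·H/(1+e₀)·log₁₀(σ'_f/σ'_0) = 0.088×7.7/1.99×log₁₀(116.82/90.4)
    = 0.3405 × 0.11135 = 0.03791 m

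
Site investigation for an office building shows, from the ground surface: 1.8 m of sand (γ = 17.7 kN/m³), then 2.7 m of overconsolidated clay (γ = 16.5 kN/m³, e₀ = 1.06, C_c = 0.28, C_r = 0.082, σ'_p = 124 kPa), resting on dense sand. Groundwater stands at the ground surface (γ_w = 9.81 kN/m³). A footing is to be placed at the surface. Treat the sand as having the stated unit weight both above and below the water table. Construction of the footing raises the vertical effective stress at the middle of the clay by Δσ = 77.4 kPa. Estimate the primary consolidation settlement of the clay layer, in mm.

Mid-depth of clay below the ground surface: z = 1.8 + 2.7/2 = 3.15 m.
Total vertical stress at mid-clay: σ_v = 17.7×1.8 + 16.5×1.35 = 54.135 kPa.
Pore pressure: u = 9.81×(3.15 − 0) = 30.902 kPa.
Initial effective stress: σ'_0 = σ_v − u = 54.135 − 30.902 = 23.233 kPa.
Final effective stress: σ'_f = 23.233 + 77.4 = 100.63 kPa.
σ'_f = 100.63 ≤ σ'_p = 124 kPa, so the clay remains overconsolidated and only the recompression index applies:
S_c = C_r·H/(1+e₀)·log₁₀(σ'_f/σ'_0) = 0.082×2.7/2.06×log₁₀(100.63/23.233)
    = 0.10748 × 0.63662 = 0.06842 m

S_c ≈ 68.4 mm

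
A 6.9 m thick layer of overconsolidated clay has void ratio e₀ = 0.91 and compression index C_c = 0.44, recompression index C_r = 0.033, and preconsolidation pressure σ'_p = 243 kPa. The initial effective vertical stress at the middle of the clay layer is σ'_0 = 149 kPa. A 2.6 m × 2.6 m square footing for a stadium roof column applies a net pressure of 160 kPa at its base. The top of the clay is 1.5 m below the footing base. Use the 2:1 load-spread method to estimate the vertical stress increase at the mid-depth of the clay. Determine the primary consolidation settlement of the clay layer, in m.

S_c ≈ 0.0062 m

Mid-depth of clay below the footing base: z = 1.5 + 6.9/2 = 4.95 m.
Stress increase at mid-clay by the 2:1 spreading method:
Δσ = qBL/((B+z)(L+z)) = 160×2.6×2.6/((2.6+4.95)(2.6+4.95)) = 18.975 kPa
Final effective stress: σ'_f = 149 + 18.975 = 167.97 kPa.
σ'_f = 167.97 ≤ σ'_p = 243 kPa, so the clay remains overconsolidated and only the recompression index applies:
S_c = C_r·H/(1+e₀)·log₁₀(σ'_f/σ'_0) = 0.033×6.9/1.91×log₁₀(167.97/149)
    = 0.11922 × 0.052045 = 0.006205 m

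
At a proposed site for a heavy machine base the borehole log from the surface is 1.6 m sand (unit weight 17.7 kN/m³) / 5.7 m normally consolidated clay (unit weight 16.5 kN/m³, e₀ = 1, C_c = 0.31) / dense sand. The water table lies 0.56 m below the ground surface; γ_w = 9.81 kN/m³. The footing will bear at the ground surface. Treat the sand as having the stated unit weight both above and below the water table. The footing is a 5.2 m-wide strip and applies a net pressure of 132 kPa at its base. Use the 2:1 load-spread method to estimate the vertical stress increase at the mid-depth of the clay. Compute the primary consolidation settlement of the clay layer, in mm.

Mid-depth of clay below the ground surface: z = 1.6 + 5.7/2 = 4.45 m.
Total vertical stress at mid-clay: σ_v = 17.7×1.6 + 16.5×2.85 = 75.345 kPa.
Pore pressure: u = 9.81×(4.45 − 0.56) = 38.161 kPa.
Initial effective stress: σ'_0 = σ_v − u = 75.345 − 38.161 = 37.184 kPa.
Stress increase at mid-clay by the 2:1 spreading method:
Δσ = qB/(B+z) = 132×5.2/(5.2+4.45) = 71.13 kPa
Final effective stress: σ'_f = σ'_0 + Δσ = 37.184 + 71.13 = 108.31 kPa.
Normally consolidated clay, so the full stress increment lies on the virgin compression line:
S_c = C_c·H/(1+e₀)·log₁₀(σ'_f/σ'_0) = 0.31×5.7/(1+1)×log₁₀(108.31/37.184)
    = 0.8835 × 0.46431 = 0.4102 m

S_c ≈ 410 mm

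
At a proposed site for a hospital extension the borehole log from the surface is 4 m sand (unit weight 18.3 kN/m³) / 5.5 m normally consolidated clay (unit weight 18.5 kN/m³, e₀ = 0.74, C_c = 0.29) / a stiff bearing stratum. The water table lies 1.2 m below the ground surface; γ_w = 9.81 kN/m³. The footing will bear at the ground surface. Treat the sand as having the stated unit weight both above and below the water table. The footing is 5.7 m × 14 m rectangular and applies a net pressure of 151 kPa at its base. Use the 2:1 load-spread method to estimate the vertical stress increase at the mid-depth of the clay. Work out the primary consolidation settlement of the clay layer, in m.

Mid-depth of clay below the ground surface: z = 4 + 5.5/2 = 6.75 m.
Total vertical stress at mid-clay: σ_v = 18.3×4 + 18.5×2.75 = 124.08 kPa.
Pore pressure: u = 9.81×(6.75 − 1.2) = 54.446 kPa.
Initial effective stress: σ'_0 = σ_v − u = 124.08 − 54.446 = 69.634 kPa.
Stress increase at mid-clay by the 2:1 spreading method:
Δσ = qBL/((B+z)(L+z)) = 151×5.7×14/((5.7+6.75)(14+6.75)) = 46.644 kPa
Final effective stress: σ'_f = σ'_0 + Δσ = 69.634 + 46.644 = 116.28 kPa.
Normally consolidated clay, so the full stress increment lies on the virgin compression line:
S_c = C_c·H/(1+e₀)·log₁₀(σ'_f/σ'_0) = 0.29×5.5/(1+0.74)×log₁₀(116.28/69.634)
    = 0.91667 × 0.22268 = 0.2041 m

S_c ≈ 0.204 m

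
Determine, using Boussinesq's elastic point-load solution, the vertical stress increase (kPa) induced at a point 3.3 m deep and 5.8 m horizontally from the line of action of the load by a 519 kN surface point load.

Boussinesq vertical stress below a point load on an elastic half-space:
Δσ_z = 3P/(2πz²) · [1 + (r/z)²]^(−5/2)
r/z = 5.8/3.3 = 1.7576; [1+(r/z)²]^(−5/2) = 0.029576.
Δσ_z = 3×519/(2π×3.3²) × 0.029576 = 22.755 × 0.029576 = 0.673 kPa

Δσ_z ≈ 0.673 kPa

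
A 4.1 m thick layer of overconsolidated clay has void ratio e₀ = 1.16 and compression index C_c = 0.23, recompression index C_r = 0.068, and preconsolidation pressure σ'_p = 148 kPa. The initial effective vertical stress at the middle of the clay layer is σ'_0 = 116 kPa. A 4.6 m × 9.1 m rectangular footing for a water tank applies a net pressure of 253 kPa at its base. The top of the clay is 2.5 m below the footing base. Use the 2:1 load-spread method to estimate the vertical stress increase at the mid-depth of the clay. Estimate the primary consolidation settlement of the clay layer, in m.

Mid-depth of clay below the footing base: z = 2.5 + 4.1/2 = 4.55 m.
Stress increase at mid-clay by the 2:1 spreading method:
Δσ = qBL/((B+z)(L+z)) = 253×4.6×9.1/((4.6+4.55)(9.1+4.55)) = 84.794 kPa
Final effective stress: σ'_f = 116 + 84.794 = 200.79 kPa.
σ'_f = 200.79 > σ'_p = 148 kPa, so the stress path crosses the preconsolidation pressure — recompression up to σ'_p, then virgin compression beyond:
S_c = H/(1+e₀)·[C_r·log₁₀(σ'_p/σ'_0) + C_c·log₁₀(σ'_f/σ'_p)]
    = 4.1/2.16 × [0.068×log₁₀(148/116) + 0.23×log₁₀(200.79/148)]
    = 1.8981 × [0.0071947 + 0.03047] = 0.07149 m

S_c ≈ 0.0715 m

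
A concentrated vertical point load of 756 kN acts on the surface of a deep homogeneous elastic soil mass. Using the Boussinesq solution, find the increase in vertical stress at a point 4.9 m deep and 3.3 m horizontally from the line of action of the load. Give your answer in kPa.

Δσ_z ≈ 5.9 kPa

Boussinesq vertical stress below a point load on an elastic half-space:
Δσ_z = 3P/(2πz²) · [1 + (r/z)²]^(−5/2)
r/z = 3.3/4.9 = 0.67347; [1+(r/z)²]^(−5/2) = 0.39257.
Δσ_z = 3×756/(2π×4.9²) × 0.39257 = 15.034 × 0.39257 = 5.902 kPa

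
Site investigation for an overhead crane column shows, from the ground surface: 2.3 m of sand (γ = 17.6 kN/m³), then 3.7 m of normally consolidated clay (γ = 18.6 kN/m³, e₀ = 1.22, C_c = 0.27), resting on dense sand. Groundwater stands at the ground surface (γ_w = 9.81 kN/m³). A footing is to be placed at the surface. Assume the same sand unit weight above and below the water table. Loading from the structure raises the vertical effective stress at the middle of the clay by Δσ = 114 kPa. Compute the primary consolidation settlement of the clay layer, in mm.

Mid-depth of clay below the ground surface: z = 2.3 + 3.7/2 = 4.15 m.
Total vertical stress at mid-clay: σ_v = 17.6×2.3 + 18.6×1.85 = 74.89 kPa.
Pore pressure: u = 9.81×(4.15 − 0) = 40.712 kPa.
Initial effective stress: σ'_0 = σ_v − u = 74.89 − 40.712 = 34.178 kPa.
Final effective stress: σ'_f = σ'_0 + Δσ = 34.178 + 114 = 148.18 kPa.
Normally consolidated clay, so the full stress increment lies on the virgin compression line:
S_c = C_c·H/(1+e₀)·log₁₀(σ'_f/σ'_0) = 0.27×3.7/(1+1.22)×log₁₀(148.18/34.178)
    = 0.45 × 0.63704 = 0.2867 m

S_c ≈ 287 mm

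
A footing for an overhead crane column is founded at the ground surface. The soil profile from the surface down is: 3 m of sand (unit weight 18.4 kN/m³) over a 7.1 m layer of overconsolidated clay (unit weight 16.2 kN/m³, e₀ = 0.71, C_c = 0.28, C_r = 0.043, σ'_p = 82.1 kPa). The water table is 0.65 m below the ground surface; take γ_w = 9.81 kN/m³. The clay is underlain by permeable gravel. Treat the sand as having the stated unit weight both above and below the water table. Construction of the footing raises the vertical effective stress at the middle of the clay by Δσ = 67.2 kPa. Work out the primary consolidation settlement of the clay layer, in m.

Mid-depth of clay below the ground surface: z = 3 + 7.1/2 = 6.55 m.
Total vertical stress at mid-clay: σ_v = 18.4×3 + 16.2×3.55 = 112.71 kPa.
Pore pressure: u = 9.81×(6.55 − 0.65) = 57.879 kPa.
Initial effective stress: σ'_0 = σ_v − u = 112.71 − 57.879 = 54.831 kPa.
Final effective stress: σ'_f = 54.831 + 67.2 = 122.03 kPa.
σ'_f = 122.03 > σ'_p = 82.1 kPa, so the stress path crosses the preconsolidation pressure — recompression up to σ'_p, then virgin compression beyond:
S_c = H/(1+e₀)·[C_r·log₁₀(σ'_p/σ'_0) + C_c·log₁₀(σ'_f/σ'_p)]
    = 7.1/1.71 × [0.043×log₁₀(82.1/54.831) + 0.28×log₁₀(122.03/82.1)]
    = 4.152 × [0.0075386 + 0.048195] = 0.2314 m

S_c ≈ 0.231 m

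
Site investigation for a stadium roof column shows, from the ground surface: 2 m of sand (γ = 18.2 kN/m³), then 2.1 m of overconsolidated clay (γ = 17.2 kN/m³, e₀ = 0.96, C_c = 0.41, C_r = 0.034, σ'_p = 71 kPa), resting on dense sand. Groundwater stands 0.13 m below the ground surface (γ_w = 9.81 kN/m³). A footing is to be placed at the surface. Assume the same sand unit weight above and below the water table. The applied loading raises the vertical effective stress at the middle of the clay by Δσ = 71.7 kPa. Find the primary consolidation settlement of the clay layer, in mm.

S_c ≈ 76.5 mm

Mid-depth of clay below the ground surface: z = 2 + 2.1/2 = 3.05 m.
Total vertical stress at mid-clay: σ_v = 18.2×2 + 17.2×1.05 = 54.46 kPa.
Pore pressure: u = 9.81×(3.05 − 0.13) = 28.645 kPa.
Initial effective stress: σ'_0 = σ_v − u = 54.46 − 28.645 = 25.815 kPa.
Final effective stress: σ'_f = 25.815 + 71.7 = 97.515 kPa.
σ'_f = 97.515 > σ'_p = 71 kPa, so the stress path crosses the preconsolidation pressure — recompression up to σ'_p, then virgin compression beyond:
S_c = H/(1+e₀)·[C_r·log₁₀(σ'_p/σ'_0) + C_c·log₁₀(σ'_f/σ'_p)]
    = 2.1/1.96 × [0.034×log₁₀(71/25.815) + 0.41×log₁₀(97.515/71)]
    = 1.0714 × [0.014939 + 0.056503] = 0.07654 m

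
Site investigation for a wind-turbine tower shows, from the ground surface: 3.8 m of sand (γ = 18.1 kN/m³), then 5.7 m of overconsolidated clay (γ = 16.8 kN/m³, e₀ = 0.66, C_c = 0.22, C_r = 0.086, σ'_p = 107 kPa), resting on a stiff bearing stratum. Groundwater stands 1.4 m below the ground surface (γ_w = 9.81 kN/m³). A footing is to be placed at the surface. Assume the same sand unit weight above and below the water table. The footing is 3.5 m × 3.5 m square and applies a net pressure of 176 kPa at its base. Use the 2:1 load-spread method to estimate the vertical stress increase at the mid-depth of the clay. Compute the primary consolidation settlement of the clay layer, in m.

S_c ≈ 0.0357 m

Mid-depth of clay below the ground surface: z = 3.8 + 5.7/2 = 6.65 m.
Total vertical stress at mid-clay: σ_v = 18.1×3.8 + 16.8×2.85 = 116.66 kPa.
Pore pressure: u = 9.81×(6.65 − 1.4) = 51.503 kPa.
Initial effective stress: σ'_0 = σ_v − u = 116.66 − 51.503 = 65.157 kPa.
Stress increase at mid-clay by the 2:1 spreading method:
Δσ = qBL/((B+z)(L+z)) = 176×3.5×3.5/((3.5+6.65)(3.5+6.65)) = 20.927 kPa
Final effective stress: σ'_f = 65.157 + 20.927 = 86.084 kPa.
σ'_f = 86.084 ≤ σ'_p = 107 kPa, so the clay remains overconsolidated and only the recompression index applies:
S_c = C_r·H/(1+e₀)·log₁₀(σ'_f/σ'_0) = 0.086×5.7/1.66×log₁₀(86.084/65.157)
    = 0.2953 × 0.12096 = 0.03572 m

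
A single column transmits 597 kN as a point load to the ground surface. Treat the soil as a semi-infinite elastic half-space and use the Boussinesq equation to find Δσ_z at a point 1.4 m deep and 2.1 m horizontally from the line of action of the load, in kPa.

Boussinesq vertical stress below a point load on an elastic half-space:
Δσ_z = 3P/(2πz²) · [1 + (r/z)²]^(−5/2)
r/z = 2.1/1.4 = 1.5; [1+(r/z)²]^(−5/2) = 0.052516.
Δσ_z = 3×597/(2π×1.4²) × 0.052516 = 145.43 × 0.052516 = 7.637 kPa

Δσ_z ≈ 7.64 kPa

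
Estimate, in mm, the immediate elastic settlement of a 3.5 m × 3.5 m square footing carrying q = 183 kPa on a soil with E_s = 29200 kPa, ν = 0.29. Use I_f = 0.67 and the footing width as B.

S_e ≈ 13.5 mm

Immediate (elastic) settlement: S_e = q·B·(1−ν²)/E_s · I_f.
S_e = 183 × 3.5 × (1 − 0.29²) / 29200 × 0.67
    = 183 × 3.5 × 0.9159 / 29200 × 0.67
    = 0.01346 m = 13.46 mm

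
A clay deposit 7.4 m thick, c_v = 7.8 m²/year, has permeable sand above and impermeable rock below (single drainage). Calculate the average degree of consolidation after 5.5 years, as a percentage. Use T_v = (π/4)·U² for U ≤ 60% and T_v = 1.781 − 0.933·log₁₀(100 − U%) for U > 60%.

U ≈ 88.3 %

Drainage path length: H_d = H = 7.4 m (single drainage).
T_v = c_v·t/H_d² = 7.8×5.5/7.4² = 0.78342.
T_v = 0.78342 corresponds to the U > 60% branch:
U = 1 − 10^((1.781 − T_v)/0.933)/100 = 0.8827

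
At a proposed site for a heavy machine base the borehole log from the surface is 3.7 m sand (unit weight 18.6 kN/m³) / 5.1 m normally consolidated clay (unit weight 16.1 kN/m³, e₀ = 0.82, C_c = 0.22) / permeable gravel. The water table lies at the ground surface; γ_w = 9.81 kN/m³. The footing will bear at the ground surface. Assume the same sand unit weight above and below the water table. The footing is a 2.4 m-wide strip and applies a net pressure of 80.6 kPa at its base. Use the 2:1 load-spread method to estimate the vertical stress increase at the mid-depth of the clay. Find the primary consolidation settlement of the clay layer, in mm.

S_c ≈ 101 mm

Mid-depth of clay below the ground surface: z = 3.7 + 5.1/2 = 6.25 m.
Total vertical stress at mid-clay: σ_v = 18.6×3.7 + 16.1×2.55 = 109.88 kPa.
Pore pressure: u = 9.81×(6.25 − 0) = 61.312 kPa.
Initial effective stress: σ'_0 = σ_v − u = 109.88 − 61.312 = 48.568 kPa.
Stress increase at mid-clay by the 2:1 spreading method:
Δσ = qB/(B+z) = 80.6×2.4/(2.4+6.25) = 22.363 kPa
Final effective stress: σ'_f = σ'_0 + Δσ = 48.568 + 22.363 = 70.931 kPa.
Normally consolidated clay, so the full stress increment lies on the virgin compression line:
S_c = C_c·H/(1+e₀)·log₁₀(σ'_f/σ'_0) = 0.22×5.1/(1+0.82)×log₁₀(70.931/48.568)
    = 0.61648 × 0.16449 = 0.1014 m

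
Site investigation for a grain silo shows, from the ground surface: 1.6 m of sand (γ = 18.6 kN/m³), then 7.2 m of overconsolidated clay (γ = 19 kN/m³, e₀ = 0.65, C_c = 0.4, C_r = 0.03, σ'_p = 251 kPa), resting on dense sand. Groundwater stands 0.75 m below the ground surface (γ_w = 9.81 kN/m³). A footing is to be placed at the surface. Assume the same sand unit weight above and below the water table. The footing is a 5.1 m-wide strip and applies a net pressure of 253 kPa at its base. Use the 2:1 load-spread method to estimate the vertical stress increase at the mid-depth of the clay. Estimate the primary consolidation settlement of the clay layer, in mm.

S_c ≈ 67.9 mm

Mid-depth of clay below the ground surface: z = 1.6 + 7.2/2 = 5.2 m.
Total vertical stress at mid-clay: σ_v = 18.6×1.6 + 19×3.6 = 98.16 kPa.
Pore pressure: u = 9.81×(5.2 − 0.75) = 43.655 kPa.
Initial effective stress: σ'_0 = σ_v − u = 98.16 − 43.655 = 54.505 kPa.
Stress increase at mid-clay by the 2:1 spreading method:
Δσ = qB/(B+z) = 253×5.1/(5.1+5.2) = 125.27 kPa
Final effective stress: σ'_f = 54.505 + 125.27 = 179.78 kPa.
σ'_f = 179.78 ≤ σ'_p = 251 kPa, so the clay remains overconsolidated and only the recompression index applies:
S_c = C_r·H/(1+e₀)·log₁₀(σ'_f/σ'_0) = 0.03×7.2/1.65×log₁₀(179.78/54.505)
    = 0.13091 × 0.51831 = 0.06785 m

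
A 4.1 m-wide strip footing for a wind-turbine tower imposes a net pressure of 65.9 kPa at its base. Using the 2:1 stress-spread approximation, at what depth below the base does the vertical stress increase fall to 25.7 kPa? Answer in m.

2:1 spreading — at depth z the loaded area has grown by z in each plan dimension:
qB/(B+z) = Δσ_z ⇒ z = qB/Δσ_z − B = 65.9×4.1/25.7 − 4.1 = 6.413 m

z ≈ 6.41 m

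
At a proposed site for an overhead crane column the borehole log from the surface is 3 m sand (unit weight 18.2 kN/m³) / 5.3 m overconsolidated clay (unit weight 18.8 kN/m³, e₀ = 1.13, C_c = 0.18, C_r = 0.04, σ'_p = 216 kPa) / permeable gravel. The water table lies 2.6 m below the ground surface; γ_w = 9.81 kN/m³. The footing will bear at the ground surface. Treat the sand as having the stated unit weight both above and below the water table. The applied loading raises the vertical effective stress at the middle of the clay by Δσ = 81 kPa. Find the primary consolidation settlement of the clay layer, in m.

S_c ≈ 0.0318 m

Mid-depth of clay below the ground surface: z = 3 + 5.3/2 = 5.65 m.
Total vertical stress at mid-clay: σ_v = 18.2×3 + 18.8×2.65 = 104.42 kPa.
Pore pressure: u = 9.81×(5.65 − 2.6) = 29.921 kPa.
Initial effective stress: σ'_0 = σ_v − u = 104.42 − 29.921 = 74.499 kPa.
Final effective stress: σ'_f = 74.499 + 81 = 155.5 kPa.
σ'_f = 155.5 ≤ σ'_p = 216 kPa, so the clay remains overconsolidated and only the recompression index applies:
S_c = C_r·H/(1+e₀)·log₁₀(σ'_f/σ'_0) = 0.04×5.3/2.13×log₁₀(155.5/74.499)
    = 0.099532 × 0.31958 = 0.03181 m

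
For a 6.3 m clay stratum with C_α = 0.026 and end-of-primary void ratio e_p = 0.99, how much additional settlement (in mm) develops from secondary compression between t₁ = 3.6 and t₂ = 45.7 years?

Secondary compression: S_s = C_α·H/(1+e_p)·log₁₀(t₂/t₁)
S_s = 0.026×6.3/(1+0.99)×log₁₀(45.7/3.6)
    = 0.08231 × 1.104 = 0.09084 m

S_s ≈ 90.8 mm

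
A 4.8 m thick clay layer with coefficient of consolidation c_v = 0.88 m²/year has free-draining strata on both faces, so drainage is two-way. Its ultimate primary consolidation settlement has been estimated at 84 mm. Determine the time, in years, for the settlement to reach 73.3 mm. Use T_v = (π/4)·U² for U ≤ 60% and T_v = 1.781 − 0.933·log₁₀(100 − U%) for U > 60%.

Drainage path length: H_d = H/2 = 2.4 m (double drainage).
U = S(t)/S_ult = 73.3/84 = 0.8726.
U > 60%: T_v = 1.781 − 0.933·log₁₀(100 − 87.262) = 0.74994.
t = T_v·H_d²/c_v = 0.74994×2.4²/0.88 = 4.909 years.

t ≈ 4.91 years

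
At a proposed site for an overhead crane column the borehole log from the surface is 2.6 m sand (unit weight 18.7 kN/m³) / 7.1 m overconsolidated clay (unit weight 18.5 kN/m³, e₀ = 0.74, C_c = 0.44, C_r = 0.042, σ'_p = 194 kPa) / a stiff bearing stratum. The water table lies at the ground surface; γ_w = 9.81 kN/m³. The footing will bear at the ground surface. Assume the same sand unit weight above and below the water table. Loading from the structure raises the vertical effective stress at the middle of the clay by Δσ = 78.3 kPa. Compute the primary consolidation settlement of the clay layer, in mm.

S_c ≈ 66.7 mm

Mid-depth of clay below the ground surface: z = 2.6 + 7.1/2 = 6.15 m.
Total vertical stress at mid-clay: σ_v = 18.7×2.6 + 18.5×3.55 = 114.29 kPa.
Pore pressure: u = 9.81×(6.15 − 0) = 60.332 kPa.
Initial effective stress: σ'_0 = σ_v − u = 114.29 − 60.332 = 53.958 kPa.
Final effective stress: σ'_f = 53.958 + 78.3 = 132.26 kPa.
σ'_f = 132.26 ≤ σ'_p = 194 kPa, so the clay remains overconsolidated and only the recompression index applies:
S_c = C_r·H/(1+e₀)·log₁₀(σ'_f/σ'_0) = 0.042×7.1/1.74×log₁₀(132.26/53.958)
    = 0.17138 × 0.38937 = 0.06673 m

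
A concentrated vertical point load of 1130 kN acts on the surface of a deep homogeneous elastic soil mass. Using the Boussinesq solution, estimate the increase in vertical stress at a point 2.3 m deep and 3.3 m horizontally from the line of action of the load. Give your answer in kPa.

Boussinesq vertical stress below a point load on an elastic half-space:
Δσ_z = 3P/(2πz²) · [1 + (r/z)²]^(−5/2)
r/z = 3.3/2.3 = 1.4348; [1+(r/z)²]^(−5/2) = 0.061121.
Δσ_z = 3×1130/(2π×2.3²) × 0.061121 = 101.99 × 0.061121 = 6.234 kPa

Δσ_z ≈ 6.23 kPa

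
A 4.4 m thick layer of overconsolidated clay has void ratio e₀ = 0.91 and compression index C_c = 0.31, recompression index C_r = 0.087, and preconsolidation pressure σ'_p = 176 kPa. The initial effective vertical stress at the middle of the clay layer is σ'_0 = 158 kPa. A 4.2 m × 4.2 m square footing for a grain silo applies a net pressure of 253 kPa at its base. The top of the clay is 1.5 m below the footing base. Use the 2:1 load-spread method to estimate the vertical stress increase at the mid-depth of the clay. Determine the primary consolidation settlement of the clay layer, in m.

S_c ≈ 0.0917 m

Mid-depth of clay below the footing base: z = 1.5 + 4.4/2 = 3.7 m.
Stress increase at mid-clay by the 2:1 spreading method:
Δσ = qBL/((B+z)(L+z)) = 253×4.2×4.2/((4.2+3.7)(4.2+3.7)) = 71.51 kPa
Final effective stress: σ'_f = 158 + 71.51 = 229.51 kPa.
σ'_f = 229.51 > σ'_p = 176 kPa, so the stress path crosses the preconsolidation pressure — recompression up to σ'_p, then virgin compression beyond:
S_c = H/(1+e₀)·[C_r·log₁₀(σ'_p/σ'_0) + C_c·log₁₀(σ'_f/σ'_p)]
    = 4.4/1.91 × [0.087×log₁₀(176/158) + 0.31×log₁₀(229.51/176)]
    = 2.3037 × [0.0040764 + 0.03574] = 0.09173 m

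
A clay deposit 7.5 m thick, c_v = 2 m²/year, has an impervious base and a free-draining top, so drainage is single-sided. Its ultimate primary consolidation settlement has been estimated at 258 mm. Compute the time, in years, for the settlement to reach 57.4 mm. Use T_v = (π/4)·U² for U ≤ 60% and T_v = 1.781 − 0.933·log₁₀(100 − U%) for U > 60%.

Drainage path length: H_d = H = 7.5 m (single drainage).
U = S(t)/S_ult = 57.4/258 = 0.2225.
U ≤ 60%: T_v = (π/4)·U² = (π/4)×0.22248² = 0.038875.
t = T_v·H_d²/c_v = 0.038875×7.5²/2 = 1.093 years.

t ≈ 1.09 years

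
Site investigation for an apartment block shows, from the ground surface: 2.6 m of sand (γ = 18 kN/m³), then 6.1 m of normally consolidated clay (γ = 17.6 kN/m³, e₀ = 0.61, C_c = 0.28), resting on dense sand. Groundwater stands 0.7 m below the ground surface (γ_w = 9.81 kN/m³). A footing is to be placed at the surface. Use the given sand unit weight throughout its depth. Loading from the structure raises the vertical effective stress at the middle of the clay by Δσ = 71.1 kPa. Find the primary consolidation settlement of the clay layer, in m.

S_c ≈ 0.397 m

Mid-depth of clay below the ground surface: z = 2.6 + 6.1/2 = 5.65 m.
Total vertical stress at mid-clay: σ_v = 18×2.6 + 17.6×3.05 = 100.48 kPa.
Pore pressure: u = 9.81×(5.65 − 0.7) = 48.56 kPa.
Initial effective stress: σ'_0 = σ_v − u = 100.48 − 48.56 = 51.92 kPa.
Final effective stress: σ'_f = σ'_0 + Δσ = 51.92 + 71.1 = 123.02 kPa.
Normally consolidated clay, so the full stress increment lies on the virgin compression line:
S_c = C_c·H/(1+e₀)·log₁₀(σ'_f/σ'_0) = 0.28×6.1/(1+0.61)×log₁₀(123.02/51.92)
    = 1.0609 × 0.37464 = 0.3975 m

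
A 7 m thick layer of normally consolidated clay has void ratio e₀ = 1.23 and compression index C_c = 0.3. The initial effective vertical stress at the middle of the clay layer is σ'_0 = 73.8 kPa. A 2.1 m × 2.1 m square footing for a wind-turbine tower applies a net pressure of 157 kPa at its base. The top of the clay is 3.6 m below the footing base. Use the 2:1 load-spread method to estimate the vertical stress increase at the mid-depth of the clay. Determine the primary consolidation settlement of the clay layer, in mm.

S_c ≈ 43 mm

Mid-depth of clay below the footing base: z = 3.6 + 7/2 = 7.1 m.
Stress increase at mid-clay by the 2:1 spreading method:
Δσ = qBL/((B+z)(L+z)) = 157×2.1×2.1/((2.1+7.1)(2.1+7.1)) = 8.1802 kPa
Final effective stress: σ'_f = σ'_0 + Δσ = 73.8 + 8.1802 = 81.98 kPa.
Normally consolidated clay, so the full stress increment lies on the virgin compression line:
S_c = C_c·H/(1+e₀)·log₁₀(σ'_f/σ'_0) = 0.3×7/(1+1.23)×log₁₀(81.98/73.8)
    = 0.9417 × 0.045652 = 0.04299 m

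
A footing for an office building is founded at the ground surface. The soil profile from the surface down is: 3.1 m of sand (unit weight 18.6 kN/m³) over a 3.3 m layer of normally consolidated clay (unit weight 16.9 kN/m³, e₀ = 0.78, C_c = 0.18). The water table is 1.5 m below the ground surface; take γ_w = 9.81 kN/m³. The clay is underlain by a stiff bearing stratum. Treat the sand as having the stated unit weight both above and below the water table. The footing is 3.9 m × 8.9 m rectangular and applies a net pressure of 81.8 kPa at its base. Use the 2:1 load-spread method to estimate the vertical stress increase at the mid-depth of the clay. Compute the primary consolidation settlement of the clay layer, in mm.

Mid-depth of clay below the ground surface: z = 3.1 + 3.3/2 = 4.75 m.
Total vertical stress at mid-clay: σ_v = 18.6×3.1 + 16.9×1.65 = 85.545 kPa.
Pore pressure: u = 9.81×(4.75 − 1.5) = 31.883 kPa.
Initial effective stress: σ'_0 = σ_v − u = 85.545 − 31.883 = 53.662 kPa.
Stress increase at mid-clay by the 2:1 spreading method:
Δσ = qBL/((B+z)(L+z)) = 81.8×3.9×8.9/((3.9+4.75)(8.9+4.75)) = 24.047 kPa
Final effective stress: σ'_f = σ'_0 + Δσ = 53.662 + 24.047 = 77.709 kPa.
Normally consolidated clay, so the full stress increment lies on the virgin compression line:
S_c = C_c·H/(1+e₀)·log₁₀(σ'_f/σ'_0) = 0.18×3.3/(1+0.78)×log₁₀(77.709/53.662)
    = 0.33371 × 0.1608 = 0.05366 m

S_c ≈ 53.7 mm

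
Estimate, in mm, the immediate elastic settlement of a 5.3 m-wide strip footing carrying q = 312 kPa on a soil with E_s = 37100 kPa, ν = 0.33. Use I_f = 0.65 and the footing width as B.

S_e ≈ 25.8 mm

Immediate (elastic) settlement: S_e = q·B·(1−ν²)/E_s · I_f.
S_e = 312 × 5.3 × (1 − 0.33²) / 37100 × 0.65
    = 312 × 5.3 × 0.8911 / 37100 × 0.65
    = 0.02582 m = 25.82 mm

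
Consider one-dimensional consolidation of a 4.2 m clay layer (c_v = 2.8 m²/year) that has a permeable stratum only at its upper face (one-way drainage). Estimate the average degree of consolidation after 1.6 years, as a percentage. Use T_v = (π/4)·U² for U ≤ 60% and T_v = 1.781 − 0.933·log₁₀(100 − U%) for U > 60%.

Drainage path length: H_d = H = 4.2 m (single drainage).
T_v = c_v·t/H_d² = 2.8×1.6/4.2² = 0.25397.
T_v = 0.25397 corresponds to the U ≤ 60% branch:
U = √(4T_v/π) = 0.5687

U ≈ 56.9 %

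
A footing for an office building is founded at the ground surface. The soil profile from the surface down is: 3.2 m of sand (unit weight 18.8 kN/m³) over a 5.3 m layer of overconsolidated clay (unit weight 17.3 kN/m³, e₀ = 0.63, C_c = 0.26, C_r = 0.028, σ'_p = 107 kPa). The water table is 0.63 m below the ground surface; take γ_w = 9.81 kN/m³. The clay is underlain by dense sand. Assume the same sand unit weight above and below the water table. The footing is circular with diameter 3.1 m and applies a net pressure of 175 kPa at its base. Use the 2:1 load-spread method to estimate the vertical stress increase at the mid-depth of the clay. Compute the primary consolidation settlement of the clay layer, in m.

Mid-depth of clay below the ground surface: z = 3.2 + 5.3/2 = 5.85 m.
Total vertical stress at mid-clay: σ_v = 18.8×3.2 + 17.3×2.65 = 106 kPa.
Pore pressure: u = 9.81×(5.85 − 0.63) = 51.208 kPa.
Initial effective stress: σ'_0 = σ_v − u = 106 − 51.208 = 54.792 kPa.
Stress increase at mid-clay by the 2:1 spreading method:
Δσ ≈ qD²/(D+z)² = 175×3.1²/(3.1+5.85)² = 20.995 kPa
Final effective stress: σ'_f = 54.792 + 20.995 = 75.787 kPa.
σ'_f = 75.787 ≤ σ'_p = 107 kPa, so the clay remains overconsolidated and only the recompression index applies:
S_c = C_r·H/(1+e₀)·log₁₀(σ'_f/σ'_0) = 0.028×5.3/1.63×log₁₀(75.787/54.792)
    = 0.091042 × 0.14088 = 0.01283 m

S_c ≈ 0.0128 m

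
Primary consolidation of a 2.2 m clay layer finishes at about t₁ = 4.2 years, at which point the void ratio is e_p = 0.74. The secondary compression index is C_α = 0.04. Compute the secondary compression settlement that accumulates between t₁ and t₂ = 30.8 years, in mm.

S_s ≈ 43.8 mm

Secondary compression: S_s = C_α·H/(1+e_p)·log₁₀(t₂/t₁)
S_s = 0.04×2.2/(1+0.74)×log₁₀(30.8/4.2)
    = 0.05057 × 0.8653 = 0.04376 m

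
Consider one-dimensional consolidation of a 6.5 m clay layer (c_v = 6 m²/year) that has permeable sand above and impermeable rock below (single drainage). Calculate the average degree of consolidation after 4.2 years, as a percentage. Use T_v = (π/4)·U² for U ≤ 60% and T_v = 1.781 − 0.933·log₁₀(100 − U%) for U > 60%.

Drainage path length: H_d = H = 6.5 m (single drainage).
T_v = c_v·t/H_d² = 6×4.2/6.5² = 0.59645.
T_v = 0.59645 corresponds to the U > 60% branch:
U = 1 − 10^((1.781 − T_v)/0.933)/100 = 0.814

U ≈ 81.4 %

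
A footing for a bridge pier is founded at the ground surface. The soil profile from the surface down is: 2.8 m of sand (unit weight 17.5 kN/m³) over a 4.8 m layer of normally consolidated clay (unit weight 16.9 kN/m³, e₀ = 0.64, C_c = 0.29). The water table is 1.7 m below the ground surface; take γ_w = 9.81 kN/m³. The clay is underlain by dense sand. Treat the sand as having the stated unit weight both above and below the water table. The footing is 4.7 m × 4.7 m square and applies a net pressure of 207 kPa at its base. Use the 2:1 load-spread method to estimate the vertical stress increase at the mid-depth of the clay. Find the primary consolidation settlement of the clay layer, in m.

S_c ≈ 0.226 m

Mid-depth of clay below the ground surface: z = 2.8 + 4.8/2 = 5.2 m.
Total vertical stress at mid-clay: σ_v = 17.5×2.8 + 16.9×2.4 = 89.56 kPa.
Pore pressure: u = 9.81×(5.2 − 1.7) = 34.335 kPa.
Initial effective stress: σ'_0 = σ_v − u = 89.56 − 34.335 = 55.225 kPa.
Stress increase at mid-clay by the 2:1 spreading method:
Δσ = qBL/((B+z)(L+z)) = 207×4.7×4.7/((4.7+5.2)(4.7+5.2)) = 46.655 kPa
Final effective stress: σ'_f = σ'_0 + Δσ = 55.225 + 46.655 = 101.88 kPa.
Normally consolidated clay, so the full stress increment lies on the virgin compression line:
S_c = C_c·H/(1+e₀)·log₁₀(σ'_f/σ'_0) = 0.29×4.8/(1+0.64)×log₁₀(101.88/55.225)
    = 0.84878 × 0.26595 = 0.2257 m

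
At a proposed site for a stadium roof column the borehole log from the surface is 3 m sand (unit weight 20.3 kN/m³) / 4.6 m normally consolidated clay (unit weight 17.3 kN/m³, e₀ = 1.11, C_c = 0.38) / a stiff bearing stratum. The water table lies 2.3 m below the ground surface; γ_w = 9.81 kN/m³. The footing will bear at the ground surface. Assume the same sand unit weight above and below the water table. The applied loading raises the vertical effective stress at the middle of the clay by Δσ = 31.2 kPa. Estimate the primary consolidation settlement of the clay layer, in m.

S_c ≈ 0.131 m

Mid-depth of clay below the ground surface: z = 3 + 4.6/2 = 5.3 m.
Total vertical stress at mid-clay: σ_v = 20.3×3 + 17.3×2.3 = 100.69 kPa.
Pore pressure: u = 9.81×(5.3 − 2.3) = 29.43 kPa.
Initial effective stress: σ'_0 = σ_v − u = 100.69 − 29.43 = 71.26 kPa.
Final effective stress: σ'_f = σ'_0 + Δσ = 71.26 + 31.2 = 102.46 kPa.
Normally consolidated clay, so the full stress increment lies on the virgin compression line:
S_c = C_c·H/(1+e₀)·log₁₀(σ'_f/σ'_0) = 0.38×4.6/(1+1.11)×log₁₀(102.46/71.26)
    = 0.82844 × 0.15771 = 0.1307 m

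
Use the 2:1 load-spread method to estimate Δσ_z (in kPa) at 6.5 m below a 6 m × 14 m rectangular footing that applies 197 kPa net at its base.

By the 2:1 method the load spreads at 1 horizontal : 2 vertical, so at depth z the loaded area has grown by z in each plan dimension:
Δσ = qBL/((B+z)(L+z)) = 197×6×14/((6+6.5)(14+6.5)) = 64.578 kPa

Δσ_z ≈ 64.6 kPa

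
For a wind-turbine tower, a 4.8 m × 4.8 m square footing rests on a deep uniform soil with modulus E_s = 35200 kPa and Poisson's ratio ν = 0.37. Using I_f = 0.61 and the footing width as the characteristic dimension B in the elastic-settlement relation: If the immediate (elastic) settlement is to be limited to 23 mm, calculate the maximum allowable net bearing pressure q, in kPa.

S_e = q·B·(1−ν²)/E_s · I_f  ⇒  q = S_e·E_s / (B·(1−ν²)·I_f).
q = 0.023 × 35200 / (4.8 × 0.8631 × 0.61) = 320.4 kPa

q ≈ 320 kPa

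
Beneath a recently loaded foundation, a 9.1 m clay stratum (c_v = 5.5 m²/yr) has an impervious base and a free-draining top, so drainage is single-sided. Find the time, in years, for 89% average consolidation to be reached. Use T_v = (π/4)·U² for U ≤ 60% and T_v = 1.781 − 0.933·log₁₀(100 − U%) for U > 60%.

Drainage path length: H_d = H = 9.1 m (single drainage).
U > 60%: T_v = 1.781 − 0.933·log₁₀(100 − 89) = 0.80938.
t = T_v·H_d²/c_v = 0.80938×9.1²/5.5 = 12.19 years.

t ≈ 12.2 years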